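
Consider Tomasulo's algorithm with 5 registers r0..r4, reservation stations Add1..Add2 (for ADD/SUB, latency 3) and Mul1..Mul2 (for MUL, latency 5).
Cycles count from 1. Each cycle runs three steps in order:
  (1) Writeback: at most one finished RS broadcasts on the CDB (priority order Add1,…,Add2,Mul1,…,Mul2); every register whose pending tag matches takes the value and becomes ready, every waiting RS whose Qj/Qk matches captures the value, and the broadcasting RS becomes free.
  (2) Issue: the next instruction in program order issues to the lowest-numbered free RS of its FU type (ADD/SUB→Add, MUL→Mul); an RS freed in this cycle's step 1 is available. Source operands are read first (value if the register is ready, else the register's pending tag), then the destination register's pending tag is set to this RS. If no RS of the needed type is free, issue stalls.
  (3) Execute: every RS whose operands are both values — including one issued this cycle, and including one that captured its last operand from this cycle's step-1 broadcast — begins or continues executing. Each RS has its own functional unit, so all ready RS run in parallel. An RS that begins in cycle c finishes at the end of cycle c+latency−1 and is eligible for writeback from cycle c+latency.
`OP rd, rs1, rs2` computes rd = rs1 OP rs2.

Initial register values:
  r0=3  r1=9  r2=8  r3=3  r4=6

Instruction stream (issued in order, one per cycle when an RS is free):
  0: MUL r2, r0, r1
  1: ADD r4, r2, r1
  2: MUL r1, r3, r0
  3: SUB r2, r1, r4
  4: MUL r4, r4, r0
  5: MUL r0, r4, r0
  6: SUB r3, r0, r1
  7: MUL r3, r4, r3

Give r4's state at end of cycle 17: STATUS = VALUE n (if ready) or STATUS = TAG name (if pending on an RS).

  c1: issue MUL r2<-Mul1  regs: r0:3,r1:9,r2:Mul1,r3:3,r4:6
  c2: issue ADD r4<-Add1  regs: r0:3,r1:9,r2:Mul1,r3:3,r4:Add1
  c3: issue MUL r1<-Mul2  regs: r0:3,r1:Mul2,r2:Mul1,r3:3,r4:Add1
  c4: issue SUB r2<-Add2  regs: r0:3,r1:Mul2,r2:Add2,r3:3,r4:Add1
  c5: stall  regs: r0:3,r1:Mul2,r2:Add2,r3:3,r4:Add1
  c6: CDB Mul1=27; issue MUL r4<-Mul1  regs: r0:3,r1:Mul2,r2:Add2,r3:3,r4:Mul1
  c7: stall  regs: r0:3,r1:Mul2,r2:Add2,r3:3,r4:Mul1
  c8: CDB Mul2=9; issue MUL r0<-Mul2  regs: r0:Mul2,r1:9,r2:Add2,r3:3,r4:Mul1
  c9: CDB Add1=36; issue SUB r3<-Add1  regs: r0:Mul2,r1:9,r2:Add2,r3:Add1,r4:Mul1
  c10: stall  regs: r0:Mul2,r1:9,r2:Add2,r3:Add1,r4:Mul1
  c11: stall  regs: r0:Mul2,r1:9,r2:Add2,r3:Add1,r4:Mul1
  c12: CDB Add2=-27; stall  regs: r0:Mul2,r1:9,r2:-27,r3:Add1,r4:Mul1
  c13: stall  regs: r0:Mul2,r1:9,r2:-27,r3:Add1,r4:Mul1
  c14: CDB Mul1=108; issue MUL r3<-Mul1  regs: r0:Mul2,r1:9,r2:-27,r3:Mul1,r4:108
  c15: -  regs: r0:Mul2,r1:9,r2:-27,r3:Mul1,r4:108
  c16: -  regs: r0:Mul2,r1:9,r2:-27,r3:Mul1,r4:108
  c17: -  regs: r0:Mul2,r1:9,r2:-27,r3:Mul1,r4:108

STATUS = VALUE 108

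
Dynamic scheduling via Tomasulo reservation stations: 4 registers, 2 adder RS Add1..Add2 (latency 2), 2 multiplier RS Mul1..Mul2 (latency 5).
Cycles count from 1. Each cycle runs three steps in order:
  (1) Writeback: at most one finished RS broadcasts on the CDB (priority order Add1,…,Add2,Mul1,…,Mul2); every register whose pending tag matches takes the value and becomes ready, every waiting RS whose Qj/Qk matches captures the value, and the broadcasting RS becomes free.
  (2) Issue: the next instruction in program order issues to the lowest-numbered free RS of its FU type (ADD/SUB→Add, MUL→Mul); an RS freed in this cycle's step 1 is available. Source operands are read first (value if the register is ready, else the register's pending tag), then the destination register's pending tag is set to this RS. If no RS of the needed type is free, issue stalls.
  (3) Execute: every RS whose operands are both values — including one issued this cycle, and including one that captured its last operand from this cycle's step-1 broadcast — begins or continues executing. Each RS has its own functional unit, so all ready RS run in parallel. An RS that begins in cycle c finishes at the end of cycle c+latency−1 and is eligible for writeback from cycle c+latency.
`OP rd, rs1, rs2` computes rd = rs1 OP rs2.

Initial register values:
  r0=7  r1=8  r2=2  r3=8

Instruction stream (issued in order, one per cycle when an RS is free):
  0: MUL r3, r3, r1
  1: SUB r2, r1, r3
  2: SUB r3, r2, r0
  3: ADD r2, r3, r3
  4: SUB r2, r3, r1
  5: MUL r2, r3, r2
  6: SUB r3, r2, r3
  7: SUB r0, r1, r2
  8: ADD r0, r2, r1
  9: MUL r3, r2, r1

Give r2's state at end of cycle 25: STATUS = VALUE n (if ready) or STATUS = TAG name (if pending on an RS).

STATUS = VALUE 4473

cycle 1: issue MUL r3<-Mul1 // r0:7,r1:8,r2:2,r3:Mul1
cycle 2: issue SUB r2<-Add1 // r0:7,r1:8,r2:Add1,r3:Mul1
cycle 3: issue SUB r3<-Add2 // r0:7,r1:8,r2:Add1,r3:Add2
cycle 4: stall // r0:7,r1:8,r2:Add1,r3:Add2
cycle 5: stall // r0:7,r1:8,r2:Add1,r3:Add2
cycle 6: CDB Mul1=64; stall // r0:7,r1:8,r2:Add1,r3:Add2
cycle 7: stall // r0:7,r1:8,r2:Add1,r3:Add2
cycle 8: CDB Add1=-56; issue ADD r2<-Add1 // r0:7,r1:8,r2:Add1,r3:Add2
cycle 9: stall // r0:7,r1:8,r2:Add1,r3:Add2
cycle 10: CDB Add2=-63; issue SUB r2<-Add2 // r0:7,r1:8,r2:Add2,r3:-63
cycle 11: issue MUL r2<-Mul1 // r0:7,r1:8,r2:Mul1,r3:-63
cycle 12: CDB Add1=-126; issue SUB r3<-Add1 // r0:7,r1:8,r2:Mul1,r3:Add1
cycle 13: CDB Add2=-71; issue SUB r0<-Add2 // r0:Add2,r1:8,r2:Mul1,r3:Add1
cycle 14: stall // r0:Add2,r1:8,r2:Mul1,r3:Add1
cycle 15: stall // r0:Add2,r1:8,r2:Mul1,r3:Add1
cycle 16: stall // r0:Add2,r1:8,r2:Mul1,r3:Add1
cycle 17: stall // r0:Add2,r1:8,r2:Mul1,r3:Add1
cycle 18: CDB Mul1=4473; stall // r0:Add2,r1:8,r2:4473,r3:Add1
cycle 19: stall // r0:Add2,r1:8,r2:4473,r3:Add1
cycle 20: CDB Add1=4536; issue ADD r0<-Add1 // r0:Add1,r1:8,r2:4473,r3:4536
cycle 21: CDB Add2=-4465; issue MUL r3<-Mul1 // r0:Add1,r1:8,r2:4473,r3:Mul1
cycle 22: CDB Add1=4481 // r0:4481,r1:8,r2:4473,r3:Mul1
cycle 23: - // r0:4481,r1:8,r2:4473,r3:Mul1
cycle 24: - // r0:4481,r1:8,r2:4473,r3:Mul1
cycle 25: - // r0:4481,r1:8,r2:4473,r3:Mul1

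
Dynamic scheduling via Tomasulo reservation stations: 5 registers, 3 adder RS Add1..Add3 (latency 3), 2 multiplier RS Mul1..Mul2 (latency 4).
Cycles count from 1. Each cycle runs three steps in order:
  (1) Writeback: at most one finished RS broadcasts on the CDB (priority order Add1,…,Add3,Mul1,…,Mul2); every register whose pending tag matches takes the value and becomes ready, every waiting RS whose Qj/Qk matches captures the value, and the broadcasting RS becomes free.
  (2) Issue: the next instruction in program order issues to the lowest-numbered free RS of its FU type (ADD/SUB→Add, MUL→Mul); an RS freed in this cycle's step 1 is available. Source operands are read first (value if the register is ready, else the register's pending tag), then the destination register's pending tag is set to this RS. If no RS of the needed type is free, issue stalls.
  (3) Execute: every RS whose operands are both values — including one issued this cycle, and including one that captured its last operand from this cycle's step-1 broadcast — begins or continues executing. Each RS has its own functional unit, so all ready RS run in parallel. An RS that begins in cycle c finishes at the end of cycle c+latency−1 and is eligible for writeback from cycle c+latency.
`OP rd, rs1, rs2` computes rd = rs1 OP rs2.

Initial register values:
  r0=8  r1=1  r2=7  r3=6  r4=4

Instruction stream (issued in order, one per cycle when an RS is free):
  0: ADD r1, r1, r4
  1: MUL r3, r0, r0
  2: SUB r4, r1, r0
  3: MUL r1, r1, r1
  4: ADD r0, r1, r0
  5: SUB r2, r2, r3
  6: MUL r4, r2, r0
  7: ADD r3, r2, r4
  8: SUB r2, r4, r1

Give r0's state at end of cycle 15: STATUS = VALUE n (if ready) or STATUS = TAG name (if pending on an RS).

cycle 1: issue ADD r1<-Add1 // r0:8,r1:Add1,r2:7,r3:6,r4:4
cycle 2: issue MUL r3<-Mul1 // r0:8,r1:Add1,r2:7,r3:Mul1,r4:4
cycle 3: issue SUB r4<-Add2 // r0:8,r1:Add1,r2:7,r3:Mul1,r4:Add2
cycle 4: CDB Add1=5; issue MUL r1<-Mul2 // r0:8,r1:Mul2,r2:7,r3:Mul1,r4:Add2
cycle 5: issue ADD r0<-Add1 // r0:Add1,r1:Mul2,r2:7,r3:Mul1,r4:Add2
cycle 6: CDB Mul1=64; issue SUB r2<-Add3 // r0:Add1,r1:Mul2,r2:Add3,r3:64,r4:Add2
cycle 7: CDB Add2=-3; issue MUL r4<-Mul1 // r0:Add1,r1:Mul2,r2:Add3,r3:64,r4:Mul1
cycle 8: CDB Mul2=25; issue ADD r3<-Add2 // r0:Add1,r1:25,r2:Add3,r3:Add2,r4:Mul1
cycle 9: CDB Add3=-57; issue SUB r2<-Add3 // r0:Add1,r1:25,r2:Add3,r3:Add2,r4:Mul1
cycle 10: - // r0:Add1,r1:25,r2:Add3,r3:Add2,r4:Mul1
cycle 11: CDB Add1=33 // r0:33,r1:25,r2:Add3,r3:Add2,r4:Mul1
cycle 12: - // r0:33,r1:25,r2:Add3,r3:Add2,r4:Mul1
cycle 13: - // r0:33,r1:25,r2:Add3,r3:Add2,r4:Mul1
cycle 14: - // r0:33,r1:25,r2:Add3,r3:Add2,r4:Mul1
cycle 15: CDB Mul1=-1881 // r0:33,r1:25,r2:Add3,r3:Add2,r4:-1881

STATUS = VALUE 33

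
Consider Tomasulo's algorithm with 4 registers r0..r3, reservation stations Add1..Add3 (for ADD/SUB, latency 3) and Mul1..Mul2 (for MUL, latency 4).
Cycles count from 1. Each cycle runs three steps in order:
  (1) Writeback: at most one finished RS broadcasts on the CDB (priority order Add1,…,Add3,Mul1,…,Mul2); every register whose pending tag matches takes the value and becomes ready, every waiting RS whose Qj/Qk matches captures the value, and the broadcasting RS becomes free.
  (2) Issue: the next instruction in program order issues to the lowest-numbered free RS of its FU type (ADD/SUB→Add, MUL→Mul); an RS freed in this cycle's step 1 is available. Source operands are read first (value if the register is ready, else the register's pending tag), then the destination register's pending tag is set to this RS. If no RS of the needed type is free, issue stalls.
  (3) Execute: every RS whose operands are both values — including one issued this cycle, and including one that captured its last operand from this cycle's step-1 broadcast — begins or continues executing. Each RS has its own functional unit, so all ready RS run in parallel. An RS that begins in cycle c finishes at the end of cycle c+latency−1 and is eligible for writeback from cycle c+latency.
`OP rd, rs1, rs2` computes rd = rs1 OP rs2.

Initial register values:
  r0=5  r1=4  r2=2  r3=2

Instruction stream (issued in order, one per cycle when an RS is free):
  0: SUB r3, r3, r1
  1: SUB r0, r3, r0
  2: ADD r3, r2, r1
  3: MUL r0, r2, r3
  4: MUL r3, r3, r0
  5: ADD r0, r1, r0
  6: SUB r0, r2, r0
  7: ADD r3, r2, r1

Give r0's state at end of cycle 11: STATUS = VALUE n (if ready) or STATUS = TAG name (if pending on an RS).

STATUS = TAG Add2

cycle 1: issue SUB r3<-Add1 // r0:5,r1:4,r2:2,r3:Add1
cycle 2: issue SUB r0<-Add2 // r0:Add2,r1:4,r2:2,r3:Add1
cycle 3: issue ADD r3<-Add3 // r0:Add2,r1:4,r2:2,r3:Add3
cycle 4: CDB Add1=-2; issue MUL r0<-Mul1 // r0:Mul1,r1:4,r2:2,r3:Add3
cycle 5: issue MUL r3<-Mul2 // r0:Mul1,r1:4,r2:2,r3:Mul2
cycle 6: CDB Add3=6; issue ADD r0<-Add1 // r0:Add1,r1:4,r2:2,r3:Mul2
cycle 7: CDB Add2=-7; issue SUB r0<-Add2 // r0:Add2,r1:4,r2:2,r3:Mul2
cycle 8: issue ADD r3<-Add3 // r0:Add2,r1:4,r2:2,r3:Add3
cycle 9: - // r0:Add2,r1:4,r2:2,r3:Add3
cycle 10: CDB Mul1=12 // r0:Add2,r1:4,r2:2,r3:Add3
cycle 11: CDB Add3=6 // r0:Add2,r1:4,r2:2,r3:6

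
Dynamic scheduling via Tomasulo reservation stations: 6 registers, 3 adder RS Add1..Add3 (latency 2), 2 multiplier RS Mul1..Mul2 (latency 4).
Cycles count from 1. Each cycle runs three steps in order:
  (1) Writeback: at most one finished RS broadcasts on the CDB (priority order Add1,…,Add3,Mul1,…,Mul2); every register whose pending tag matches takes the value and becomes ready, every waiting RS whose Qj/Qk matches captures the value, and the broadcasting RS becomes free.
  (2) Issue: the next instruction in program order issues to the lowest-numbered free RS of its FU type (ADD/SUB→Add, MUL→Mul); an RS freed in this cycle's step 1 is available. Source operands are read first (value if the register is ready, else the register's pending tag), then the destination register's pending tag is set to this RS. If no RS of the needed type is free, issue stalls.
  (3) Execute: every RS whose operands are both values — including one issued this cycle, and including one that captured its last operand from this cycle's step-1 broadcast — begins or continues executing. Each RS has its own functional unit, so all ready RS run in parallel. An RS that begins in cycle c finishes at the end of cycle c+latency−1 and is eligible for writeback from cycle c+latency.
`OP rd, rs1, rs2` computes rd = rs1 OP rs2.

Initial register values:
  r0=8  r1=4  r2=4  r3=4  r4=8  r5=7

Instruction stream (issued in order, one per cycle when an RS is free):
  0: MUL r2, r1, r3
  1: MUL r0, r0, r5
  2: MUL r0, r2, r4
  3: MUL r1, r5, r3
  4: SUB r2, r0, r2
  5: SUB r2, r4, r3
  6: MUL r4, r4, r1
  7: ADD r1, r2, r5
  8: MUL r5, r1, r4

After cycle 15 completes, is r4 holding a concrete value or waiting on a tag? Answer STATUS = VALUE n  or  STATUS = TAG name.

cycle 1: issue MUL r2<-Mul1 // r0:8,r1:4,r2:Mul1,r3:4,r4:8,r5:7
cycle 2: issue MUL r0<-Mul2 // r0:Mul2,r1:4,r2:Mul1,r3:4,r4:8,r5:7
cycle 3: stall // r0:Mul2,r1:4,r2:Mul1,r3:4,r4:8,r5:7
cycle 4: stall // r0:Mul2,r1:4,r2:Mul1,r3:4,r4:8,r5:7
cycle 5: CDB Mul1=16; issue MUL r0<-Mul1 // r0:Mul1,r1:4,r2:16,r3:4,r4:8,r5:7
cycle 6: CDB Mul2=56; issue MUL r1<-Mul2 // r0:Mul1,r1:Mul2,r2:16,r3:4,r4:8,r5:7
cycle 7: issue SUB r2<-Add1 // r0:Mul1,r1:Mul2,r2:Add1,r3:4,r4:8,r5:7
cycle 8: issue SUB r2<-Add2 // r0:Mul1,r1:Mul2,r2:Add2,r3:4,r4:8,r5:7
cycle 9: CDB Mul1=128; issue MUL r4<-Mul1 // r0:128,r1:Mul2,r2:Add2,r3:4,r4:Mul1,r5:7
cycle 10: CDB Add2=4; issue ADD r1<-Add2 // r0:128,r1:Add2,r2:4,r3:4,r4:Mul1,r5:7
cycle 11: CDB Add1=112; stall // r0:128,r1:Add2,r2:4,r3:4,r4:Mul1,r5:7
cycle 12: CDB Add2=11; stall // r0:128,r1:11,r2:4,r3:4,r4:Mul1,r5:7
cycle 13: CDB Mul2=28; issue MUL r5<-Mul2 // r0:128,r1:11,r2:4,r3:4,r4:Mul1,r5:Mul2
cycle 14: - // r0:128,r1:11,r2:4,r3:4,r4:Mul1,r5:Mul2
cycle 15: - // r0:128,r1:11,r2:4,r3:4,r4:Mul1,r5:Mul2

STATUS = TAG Mul1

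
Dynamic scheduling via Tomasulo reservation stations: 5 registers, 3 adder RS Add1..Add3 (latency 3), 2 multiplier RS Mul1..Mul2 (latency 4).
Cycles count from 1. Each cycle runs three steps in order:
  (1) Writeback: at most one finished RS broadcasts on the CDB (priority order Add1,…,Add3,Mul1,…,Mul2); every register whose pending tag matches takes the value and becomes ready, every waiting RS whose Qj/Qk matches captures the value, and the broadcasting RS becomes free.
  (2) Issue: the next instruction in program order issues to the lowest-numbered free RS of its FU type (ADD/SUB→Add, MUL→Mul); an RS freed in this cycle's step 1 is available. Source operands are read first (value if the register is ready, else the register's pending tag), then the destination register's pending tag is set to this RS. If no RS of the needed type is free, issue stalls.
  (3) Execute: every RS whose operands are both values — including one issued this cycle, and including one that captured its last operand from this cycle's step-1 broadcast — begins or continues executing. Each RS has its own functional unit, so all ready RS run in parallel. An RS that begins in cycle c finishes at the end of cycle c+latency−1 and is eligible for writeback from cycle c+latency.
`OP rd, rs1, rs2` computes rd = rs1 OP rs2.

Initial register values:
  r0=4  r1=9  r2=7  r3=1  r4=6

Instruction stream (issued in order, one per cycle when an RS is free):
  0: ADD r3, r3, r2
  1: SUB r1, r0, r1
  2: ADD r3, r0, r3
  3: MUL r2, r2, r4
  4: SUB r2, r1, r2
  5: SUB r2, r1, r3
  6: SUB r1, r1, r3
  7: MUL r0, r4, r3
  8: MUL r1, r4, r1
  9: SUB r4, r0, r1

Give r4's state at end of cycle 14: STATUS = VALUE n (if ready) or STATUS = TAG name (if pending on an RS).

cycle 1: issue ADD r3<-Add1 // r0:4,r1:9,r2:7,r3:Add1,r4:6
cycle 2: issue SUB r1<-Add2 // r0:4,r1:Add2,r2:7,r3:Add1,r4:6
cycle 3: issue ADD r3<-Add3 // r0:4,r1:Add2,r2:7,r3:Add3,r4:6
cycle 4: CDB Add1=8; issue MUL r2<-Mul1 // r0:4,r1:Add2,r2:Mul1,r3:Add3,r4:6
cycle 5: CDB Add2=-5; issue SUB r2<-Add1 // r0:4,r1:-5,r2:Add1,r3:Add3,r4:6
cycle 6: issue SUB r2<-Add2 // r0:4,r1:-5,r2:Add2,r3:Add3,r4:6
cycle 7: CDB Add3=12; issue SUB r1<-Add3 // r0:4,r1:Add3,r2:Add2,r3:12,r4:6
cycle 8: CDB Mul1=42; issue MUL r0<-Mul1 // r0:Mul1,r1:Add3,r2:Add2,r3:12,r4:6
cycle 9: issue MUL r1<-Mul2 // r0:Mul1,r1:Mul2,r2:Add2,r3:12,r4:6
cycle 10: CDB Add2=-17; issue SUB r4<-Add2 // r0:Mul1,r1:Mul2,r2:-17,r3:12,r4:Add2
cycle 11: CDB Add1=-47 // r0:Mul1,r1:Mul2,r2:-17,r3:12,r4:Add2
cycle 12: CDB Add3=-17 // r0:Mul1,r1:Mul2,r2:-17,r3:12,r4:Add2
cycle 13: CDB Mul1=72 // r0:72,r1:Mul2,r2:-17,r3:12,r4:Add2
cycle 14: - // r0:72,r1:Mul2,r2:-17,r3:12,r4:Add2

STATUS = TAG Add2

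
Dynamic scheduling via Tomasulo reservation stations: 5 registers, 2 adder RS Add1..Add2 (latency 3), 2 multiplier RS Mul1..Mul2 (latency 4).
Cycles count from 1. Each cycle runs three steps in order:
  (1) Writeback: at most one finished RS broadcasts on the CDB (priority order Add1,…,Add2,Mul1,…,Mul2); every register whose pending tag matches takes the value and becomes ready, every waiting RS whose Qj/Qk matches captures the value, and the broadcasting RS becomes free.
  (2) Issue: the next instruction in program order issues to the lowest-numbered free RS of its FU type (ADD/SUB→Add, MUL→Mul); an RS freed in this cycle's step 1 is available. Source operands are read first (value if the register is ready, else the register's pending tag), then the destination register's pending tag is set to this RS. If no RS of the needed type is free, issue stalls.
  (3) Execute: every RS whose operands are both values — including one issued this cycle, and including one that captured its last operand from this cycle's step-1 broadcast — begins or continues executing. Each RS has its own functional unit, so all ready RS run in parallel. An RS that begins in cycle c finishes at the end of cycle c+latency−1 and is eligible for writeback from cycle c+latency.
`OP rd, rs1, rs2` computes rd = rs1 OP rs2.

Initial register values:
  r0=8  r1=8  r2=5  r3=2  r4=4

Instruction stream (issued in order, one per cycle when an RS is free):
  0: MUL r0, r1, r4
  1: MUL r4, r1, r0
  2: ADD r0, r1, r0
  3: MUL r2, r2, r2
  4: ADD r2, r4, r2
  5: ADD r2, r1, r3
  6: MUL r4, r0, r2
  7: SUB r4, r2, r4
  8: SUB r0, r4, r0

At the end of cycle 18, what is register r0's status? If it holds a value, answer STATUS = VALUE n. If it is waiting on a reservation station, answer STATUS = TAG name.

  c1: issue MUL r0<-Mul1  regs: r0:Mul1,r1:8,r2:5,r3:2,r4:4
  c2: issue MUL r4<-Mul2  regs: r0:Mul1,r1:8,r2:5,r3:2,r4:Mul2
  c3: issue ADD r0<-Add1  regs: r0:Add1,r1:8,r2:5,r3:2,r4:Mul2
  c4: stall  regs: r0:Add1,r1:8,r2:5,r3:2,r4:Mul2
  c5: CDB Mul1=32; issue MUL r2<-Mul1  regs: r0:Add1,r1:8,r2:Mul1,r3:2,r4:Mul2
  c6: issue ADD r2<-Add2  regs: r0:Add1,r1:8,r2:Add2,r3:2,r4:Mul2
  c7: stall  regs: r0:Add1,r1:8,r2:Add2,r3:2,r4:Mul2
  c8: CDB Add1=40; issue ADD r2<-Add1  regs: r0:40,r1:8,r2:Add1,r3:2,r4:Mul2
  c9: CDB Mul1=25; issue MUL r4<-Mul1  regs: r0:40,r1:8,r2:Add1,r3:2,r4:Mul1
  c10: CDB Mul2=256; stall  regs: r0:40,r1:8,r2:Add1,r3:2,r4:Mul1
  c11: CDB Add1=10; issue SUB r4<-Add1  regs: r0:40,r1:8,r2:10,r3:2,r4:Add1
  c12: stall  regs: r0:40,r1:8,r2:10,r3:2,r4:Add1
  c13: CDB Add2=281; issue SUB r0<-Add2  regs: r0:Add2,r1:8,r2:10,r3:2,r4:Add1
  c14: -  regs: r0:Add2,r1:8,r2:10,r3:2,r4:Add1
  c15: CDB Mul1=400  regs: r0:Add2,r1:8,r2:10,r3:2,r4:Add1
  c16: -  regs: r0:Add2,r1:8,r2:10,r3:2,r4:Add1
  c17: -  regs: r0:Add2,r1:8,r2:10,r3:2,r4:Add1
  c18: CDB Add1=-390  regs: r0:Add2,r1:8,r2:10,r3:2,r4:-390

STATUS = TAG Add2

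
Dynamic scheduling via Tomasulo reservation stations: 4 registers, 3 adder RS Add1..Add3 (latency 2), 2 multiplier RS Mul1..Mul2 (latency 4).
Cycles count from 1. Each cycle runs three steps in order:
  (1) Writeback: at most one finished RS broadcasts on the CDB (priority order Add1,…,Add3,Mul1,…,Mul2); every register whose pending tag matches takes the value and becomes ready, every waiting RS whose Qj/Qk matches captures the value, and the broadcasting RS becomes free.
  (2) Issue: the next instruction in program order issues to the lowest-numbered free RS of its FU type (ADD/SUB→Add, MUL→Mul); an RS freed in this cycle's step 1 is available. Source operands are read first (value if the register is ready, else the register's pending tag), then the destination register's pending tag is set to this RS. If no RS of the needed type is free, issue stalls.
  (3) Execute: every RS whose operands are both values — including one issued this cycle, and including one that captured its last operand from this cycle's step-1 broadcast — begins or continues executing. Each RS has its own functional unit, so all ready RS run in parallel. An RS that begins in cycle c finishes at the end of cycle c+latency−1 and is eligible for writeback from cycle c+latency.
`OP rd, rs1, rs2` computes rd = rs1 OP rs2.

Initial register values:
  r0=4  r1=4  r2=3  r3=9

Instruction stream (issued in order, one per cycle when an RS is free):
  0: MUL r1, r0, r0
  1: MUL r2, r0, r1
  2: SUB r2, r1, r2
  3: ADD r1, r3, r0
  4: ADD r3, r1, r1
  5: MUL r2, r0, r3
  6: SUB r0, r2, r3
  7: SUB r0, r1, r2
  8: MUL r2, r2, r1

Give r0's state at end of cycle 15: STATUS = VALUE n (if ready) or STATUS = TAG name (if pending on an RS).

c1: issue MUL r1<-Mul1 | r0:4,r1:Mul1,r2:3,r3:9
c2: issue MUL r2<-Mul2 | r0:4,r1:Mul1,r2:Mul2,r3:9
c3: issue SUB r2<-Add1 | r0:4,r1:Mul1,r2:Add1,r3:9
c4: issue ADD r1<-Add2 | r0:4,r1:Add2,r2:Add1,r3:9
c5: CDB Mul1=16; issue ADD r3<-Add3 | r0:4,r1:Add2,r2:Add1,r3:Add3
c6: CDB Add2=13; issue MUL r2<-Mul1 | r0:4,r1:13,r2:Mul1,r3:Add3
c7: issue SUB r0<-Add2 | r0:Add2,r1:13,r2:Mul1,r3:Add3
c8: CDB Add3=26; issue SUB r0<-Add3 | r0:Add3,r1:13,r2:Mul1,r3:26
c9: CDB Mul2=64; issue MUL r2<-Mul2 | r0:Add3,r1:13,r2:Mul2,r3:26
c10: - | r0:Add3,r1:13,r2:Mul2,r3:26
c11: CDB Add1=-48 | r0:Add3,r1:13,r2:Mul2,r3:26
c12: CDB Mul1=104 | r0:Add3,r1:13,r2:Mul2,r3:26
c13: - | r0:Add3,r1:13,r2:Mul2,r3:26
c14: CDB Add2=78 | r0:Add3,r1:13,r2:Mul2,r3:26
c15: CDB Add3=-91 | r0:-91,r1:13,r2:Mul2,r3:26

STATUS = VALUE -91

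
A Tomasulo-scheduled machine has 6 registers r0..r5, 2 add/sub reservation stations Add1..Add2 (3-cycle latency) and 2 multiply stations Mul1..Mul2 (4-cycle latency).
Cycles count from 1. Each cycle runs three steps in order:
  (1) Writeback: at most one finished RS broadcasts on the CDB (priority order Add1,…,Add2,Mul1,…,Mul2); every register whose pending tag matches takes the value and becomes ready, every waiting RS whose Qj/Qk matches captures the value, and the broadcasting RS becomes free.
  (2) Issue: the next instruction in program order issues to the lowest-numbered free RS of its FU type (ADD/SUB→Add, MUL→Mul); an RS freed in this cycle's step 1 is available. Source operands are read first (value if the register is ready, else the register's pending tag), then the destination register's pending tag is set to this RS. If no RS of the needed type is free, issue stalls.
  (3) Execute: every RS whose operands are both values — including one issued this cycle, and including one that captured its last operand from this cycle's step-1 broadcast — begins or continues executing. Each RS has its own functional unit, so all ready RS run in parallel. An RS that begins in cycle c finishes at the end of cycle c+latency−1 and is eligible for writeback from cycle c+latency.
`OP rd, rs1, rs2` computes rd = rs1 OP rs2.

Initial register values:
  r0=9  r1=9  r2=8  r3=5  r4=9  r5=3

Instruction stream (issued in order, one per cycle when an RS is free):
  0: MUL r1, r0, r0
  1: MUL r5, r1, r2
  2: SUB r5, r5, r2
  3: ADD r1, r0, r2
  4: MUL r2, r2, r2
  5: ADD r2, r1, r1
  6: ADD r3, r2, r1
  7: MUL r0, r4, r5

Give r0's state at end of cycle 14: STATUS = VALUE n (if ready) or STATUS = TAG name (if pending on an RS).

STATUS = TAG Mul1

  c1: issue MUL r1<-Mul1  regs: r0:9,r1:Mul1,r2:8,r3:5,r4:9,r5:3
  c2: issue MUL r5<-Mul2  regs: r0:9,r1:Mul1,r2:8,r3:5,r4:9,r5:Mul2
  c3: issue SUB r5<-Add1  regs: r0:9,r1:Mul1,r2:8,r3:5,r4:9,r5:Add1
  c4: issue ADD r1<-Add2  regs: r0:9,r1:Add2,r2:8,r3:5,r4:9,r5:Add1
  c5: CDB Mul1=81; issue MUL r2<-Mul1  regs: r0:9,r1:Add2,r2:Mul1,r3:5,r4:9,r5:Add1
  c6: stall  regs: r0:9,r1:Add2,r2:Mul1,r3:5,r4:9,r5:Add1
  c7: CDB Add2=17; issue ADD r2<-Add2  regs: r0:9,r1:17,r2:Add2,r3:5,r4:9,r5:Add1
  c8: stall  regs: r0:9,r1:17,r2:Add2,r3:5,r4:9,r5:Add1
  c9: CDB Mul1=64; stall  regs: r0:9,r1:17,r2:Add2,r3:5,r4:9,r5:Add1
  c10: CDB Add2=34; issue ADD r3<-Add2  regs: r0:9,r1:17,r2:34,r3:Add2,r4:9,r5:Add1
  c11: CDB Mul2=648; issue MUL r0<-Mul1  regs: r0:Mul1,r1:17,r2:34,r3:Add2,r4:9,r5:Add1
  c12: -  regs: r0:Mul1,r1:17,r2:34,r3:Add2,r4:9,r5:Add1
  c13: CDB Add2=51  regs: r0:Mul1,r1:17,r2:34,r3:51,r4:9,r5:Add1
  c14: CDB Add1=640  regs: r0:Mul1,r1:17,r2:34,r3:51,r4:9,r5:640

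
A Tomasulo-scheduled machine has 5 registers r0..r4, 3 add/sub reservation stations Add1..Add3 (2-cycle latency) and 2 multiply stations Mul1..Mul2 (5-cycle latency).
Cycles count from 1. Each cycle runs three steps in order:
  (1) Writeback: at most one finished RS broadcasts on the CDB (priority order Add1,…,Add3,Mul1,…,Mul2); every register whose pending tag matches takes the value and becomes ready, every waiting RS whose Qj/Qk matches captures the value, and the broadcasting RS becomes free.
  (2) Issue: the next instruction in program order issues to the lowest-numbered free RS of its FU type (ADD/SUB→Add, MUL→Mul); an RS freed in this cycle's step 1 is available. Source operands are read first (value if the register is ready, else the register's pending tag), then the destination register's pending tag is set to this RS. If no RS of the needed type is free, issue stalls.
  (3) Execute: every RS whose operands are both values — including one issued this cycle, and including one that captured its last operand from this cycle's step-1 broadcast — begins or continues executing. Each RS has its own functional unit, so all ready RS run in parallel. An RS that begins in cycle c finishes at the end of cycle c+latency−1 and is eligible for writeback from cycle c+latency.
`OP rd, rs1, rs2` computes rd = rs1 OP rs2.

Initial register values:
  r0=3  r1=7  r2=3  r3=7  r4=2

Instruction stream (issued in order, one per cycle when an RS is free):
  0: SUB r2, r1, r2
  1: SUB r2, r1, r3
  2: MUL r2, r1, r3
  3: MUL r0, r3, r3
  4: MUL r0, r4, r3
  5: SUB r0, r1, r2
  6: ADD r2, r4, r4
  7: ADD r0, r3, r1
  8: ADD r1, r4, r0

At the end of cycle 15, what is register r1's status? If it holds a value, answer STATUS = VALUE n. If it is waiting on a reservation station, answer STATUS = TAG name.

c1: issue SUB r2<-Add1 | r0:3,r1:7,r2:Add1,r3:7,r4:2
c2: issue SUB r2<-Add2 | r0:3,r1:7,r2:Add2,r3:7,r4:2
c3: CDB Add1=4; issue MUL r2<-Mul1 | r0:3,r1:7,r2:Mul1,r3:7,r4:2
c4: CDB Add2=0; issue MUL r0<-Mul2 | r0:Mul2,r1:7,r2:Mul1,r3:7,r4:2
c5: stall | r0:Mul2,r1:7,r2:Mul1,r3:7,r4:2
c6: stall | r0:Mul2,r1:7,r2:Mul1,r3:7,r4:2
c7: stall | r0:Mul2,r1:7,r2:Mul1,r3:7,r4:2
c8: CDB Mul1=49; issue MUL r0<-Mul1 | r0:Mul1,r1:7,r2:49,r3:7,r4:2
c9: CDB Mul2=49; issue SUB r0<-Add1 | r0:Add1,r1:7,r2:49,r3:7,r4:2
c10: issue ADD r2<-Add2 | r0:Add1,r1:7,r2:Add2,r3:7,r4:2
c11: CDB Add1=-42; issue ADD r0<-Add1 | r0:Add1,r1:7,r2:Add2,r3:7,r4:2
c12: CDB Add2=4; issue ADD r1<-Add2 | r0:Add1,r1:Add2,r2:4,r3:7,r4:2
c13: CDB Add1=14 | r0:14,r1:Add2,r2:4,r3:7,r4:2
c14: CDB Mul1=14 | r0:14,r1:Add2,r2:4,r3:7,r4:2
c15: CDB Add2=16 | r0:14,r1:16,r2:4,r3:7,r4:2

STATUS = VALUE 16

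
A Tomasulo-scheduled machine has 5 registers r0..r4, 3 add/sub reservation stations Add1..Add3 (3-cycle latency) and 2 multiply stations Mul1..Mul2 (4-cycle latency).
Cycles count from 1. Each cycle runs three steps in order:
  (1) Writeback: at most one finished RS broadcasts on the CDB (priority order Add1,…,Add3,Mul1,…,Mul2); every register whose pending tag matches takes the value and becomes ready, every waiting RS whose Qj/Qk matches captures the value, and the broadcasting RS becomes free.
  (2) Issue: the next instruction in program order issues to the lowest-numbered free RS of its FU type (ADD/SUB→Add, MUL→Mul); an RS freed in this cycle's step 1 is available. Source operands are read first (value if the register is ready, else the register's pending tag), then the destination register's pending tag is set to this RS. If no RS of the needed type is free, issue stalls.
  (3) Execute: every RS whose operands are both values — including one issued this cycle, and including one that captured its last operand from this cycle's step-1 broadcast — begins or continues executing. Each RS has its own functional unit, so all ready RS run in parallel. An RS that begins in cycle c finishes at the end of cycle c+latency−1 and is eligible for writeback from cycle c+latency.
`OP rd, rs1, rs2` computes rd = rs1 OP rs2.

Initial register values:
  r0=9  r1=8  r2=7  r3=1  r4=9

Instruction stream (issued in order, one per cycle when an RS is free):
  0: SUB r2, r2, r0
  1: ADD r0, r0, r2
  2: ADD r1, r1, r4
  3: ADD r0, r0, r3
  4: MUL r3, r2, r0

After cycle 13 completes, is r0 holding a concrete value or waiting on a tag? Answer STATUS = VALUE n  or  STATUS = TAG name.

STATUS = VALUE 8

cycle 1: issue SUB r2<-Add1 // r0:9,r1:8,r2:Add1,r3:1,r4:9
cycle 2: issue ADD r0<-Add2 // r0:Add2,r1:8,r2:Add1,r3:1,r4:9
cycle 3: issue ADD r1<-Add3 // r0:Add2,r1:Add3,r2:Add1,r3:1,r4:9
cycle 4: CDB Add1=-2; issue ADD r0<-Add1 // r0:Add1,r1:Add3,r2:-2,r3:1,r4:9
cycle 5: issue MUL r3<-Mul1 // r0:Add1,r1:Add3,r2:-2,r3:Mul1,r4:9
cycle 6: CDB Add3=17 // r0:Add1,r1:17,r2:-2,r3:Mul1,r4:9
cycle 7: CDB Add2=7 // r0:Add1,r1:17,r2:-2,r3:Mul1,r4:9
cycle 8: - // r0:Add1,r1:17,r2:-2,r3:Mul1,r4:9
cycle 9: - // r0:Add1,r1:17,r2:-2,r3:Mul1,r4:9
cycle 10: CDB Add1=8 // r0:8,r1:17,r2:-2,r3:Mul1,r4:9
cycle 11: - // r0:8,r1:17,r2:-2,r3:Mul1,r4:9
cycle 12: - // r0:8,r1:17,r2:-2,r3:Mul1,r4:9
cycle 13: - // r0:8,r1:17,r2:-2,r3:Mul1,r4:9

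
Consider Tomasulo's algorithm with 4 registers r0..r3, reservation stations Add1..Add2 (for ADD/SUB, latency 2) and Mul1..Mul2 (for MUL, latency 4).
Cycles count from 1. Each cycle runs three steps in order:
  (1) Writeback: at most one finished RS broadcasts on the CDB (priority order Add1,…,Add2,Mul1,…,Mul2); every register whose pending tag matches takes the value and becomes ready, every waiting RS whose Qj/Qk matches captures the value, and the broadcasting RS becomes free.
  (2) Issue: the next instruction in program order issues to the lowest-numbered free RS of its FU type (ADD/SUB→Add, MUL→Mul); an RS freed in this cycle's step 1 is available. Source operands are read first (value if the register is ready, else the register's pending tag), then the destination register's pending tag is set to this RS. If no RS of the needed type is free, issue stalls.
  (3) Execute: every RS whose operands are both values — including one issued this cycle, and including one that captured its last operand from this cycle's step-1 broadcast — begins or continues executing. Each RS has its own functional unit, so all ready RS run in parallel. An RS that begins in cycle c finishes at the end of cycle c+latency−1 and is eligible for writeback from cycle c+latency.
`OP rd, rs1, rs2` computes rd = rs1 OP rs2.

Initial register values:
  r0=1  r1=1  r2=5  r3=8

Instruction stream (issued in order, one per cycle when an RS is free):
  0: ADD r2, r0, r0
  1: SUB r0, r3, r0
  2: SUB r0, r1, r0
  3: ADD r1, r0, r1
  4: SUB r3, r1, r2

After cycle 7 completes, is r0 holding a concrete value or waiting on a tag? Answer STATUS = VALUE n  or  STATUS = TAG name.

  c1: issue ADD r2<-Add1  regs: r0:1,r1:1,r2:Add1,r3:8
  c2: issue SUB r0<-Add2  regs: r0:Add2,r1:1,r2:Add1,r3:8
  c3: CDB Add1=2; issue SUB r0<-Add1  regs: r0:Add1,r1:1,r2:2,r3:8
  c4: CDB Add2=7; issue ADD r1<-Add2  regs: r0:Add1,r1:Add2,r2:2,r3:8
  c5: stall  regs: r0:Add1,r1:Add2,r2:2,r3:8
  c6: CDB Add1=-6; issue SUB r3<-Add1  regs: r0:-6,r1:Add2,r2:2,r3:Add1
  c7: -  regs: r0:-6,r1:Add2,r2:2,r3:Add1

STATUS = VALUE -6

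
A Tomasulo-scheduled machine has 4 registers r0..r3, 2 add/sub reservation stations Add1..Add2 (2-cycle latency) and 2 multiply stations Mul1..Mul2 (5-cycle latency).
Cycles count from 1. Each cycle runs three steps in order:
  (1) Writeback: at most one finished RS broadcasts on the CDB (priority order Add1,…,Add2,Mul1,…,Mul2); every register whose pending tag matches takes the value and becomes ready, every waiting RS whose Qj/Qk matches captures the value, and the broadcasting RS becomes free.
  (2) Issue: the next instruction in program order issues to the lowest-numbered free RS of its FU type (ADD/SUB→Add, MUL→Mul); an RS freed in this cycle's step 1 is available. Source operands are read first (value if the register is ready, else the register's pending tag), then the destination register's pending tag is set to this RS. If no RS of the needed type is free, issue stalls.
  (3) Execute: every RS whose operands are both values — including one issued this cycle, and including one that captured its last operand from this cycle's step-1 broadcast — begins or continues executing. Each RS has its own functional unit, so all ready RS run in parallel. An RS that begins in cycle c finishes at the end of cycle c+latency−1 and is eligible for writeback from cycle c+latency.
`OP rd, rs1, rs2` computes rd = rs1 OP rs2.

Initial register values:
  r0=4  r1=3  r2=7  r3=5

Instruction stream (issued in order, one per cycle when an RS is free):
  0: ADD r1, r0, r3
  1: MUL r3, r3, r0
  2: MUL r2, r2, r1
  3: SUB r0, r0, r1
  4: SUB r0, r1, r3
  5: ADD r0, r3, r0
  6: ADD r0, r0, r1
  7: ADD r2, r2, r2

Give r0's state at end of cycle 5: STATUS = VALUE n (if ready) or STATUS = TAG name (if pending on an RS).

c1: issue ADD r1<-Add1 | r0:4,r1:Add1,r2:7,r3:5
c2: issue MUL r3<-Mul1 | r0:4,r1:Add1,r2:7,r3:Mul1
c3: CDB Add1=9; issue MUL r2<-Mul2 | r0:4,r1:9,r2:Mul2,r3:Mul1
c4: issue SUB r0<-Add1 | r0:Add1,r1:9,r2:Mul2,r3:Mul1
c5: issue SUB r0<-Add2 | r0:Add2,r1:9,r2:Mul2,r3:Mul1

STATUS = TAG Add2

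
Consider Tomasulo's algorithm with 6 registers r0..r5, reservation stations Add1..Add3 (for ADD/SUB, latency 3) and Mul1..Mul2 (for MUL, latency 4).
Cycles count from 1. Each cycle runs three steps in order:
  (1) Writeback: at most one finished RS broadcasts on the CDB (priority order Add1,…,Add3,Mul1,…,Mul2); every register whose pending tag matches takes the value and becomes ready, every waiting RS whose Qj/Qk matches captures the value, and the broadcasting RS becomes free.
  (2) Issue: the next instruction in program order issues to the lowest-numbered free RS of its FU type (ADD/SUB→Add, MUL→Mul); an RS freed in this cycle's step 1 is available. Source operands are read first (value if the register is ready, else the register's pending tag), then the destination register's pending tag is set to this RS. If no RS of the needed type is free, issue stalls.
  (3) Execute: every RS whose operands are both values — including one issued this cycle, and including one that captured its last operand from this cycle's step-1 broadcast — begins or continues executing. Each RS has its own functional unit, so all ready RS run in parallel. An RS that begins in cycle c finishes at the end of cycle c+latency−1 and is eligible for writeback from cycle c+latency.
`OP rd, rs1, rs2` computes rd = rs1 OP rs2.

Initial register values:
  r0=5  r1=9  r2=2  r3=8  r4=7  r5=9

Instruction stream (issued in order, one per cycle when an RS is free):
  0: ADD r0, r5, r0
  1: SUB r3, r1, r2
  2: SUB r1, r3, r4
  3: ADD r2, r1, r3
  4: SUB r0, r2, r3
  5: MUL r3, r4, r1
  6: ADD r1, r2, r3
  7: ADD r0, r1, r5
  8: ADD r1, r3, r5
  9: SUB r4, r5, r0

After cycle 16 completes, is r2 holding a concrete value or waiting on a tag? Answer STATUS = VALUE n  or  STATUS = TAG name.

STATUS = VALUE 7

  c1: issue ADD r0<-Add1  regs: r0:Add1,r1:9,r2:2,r3:8,r4:7,r5:9
  c2: issue SUB r3<-Add2  regs: r0:Add1,r1:9,r2:2,r3:Add2,r4:7,r5:9
  c3: issue SUB r1<-Add3  regs: r0:Add1,r1:Add3,r2:2,r3:Add2,r4:7,r5:9
  c4: CDB Add1=14; issue ADD r2<-Add1  regs: r0:14,r1:Add3,r2:Add1,r3:Add2,r4:7,r5:9
  c5: CDB Add2=7; issue SUB r0<-Add2  regs: r0:Add2,r1:Add3,r2:Add1,r3:7,r4:7,r5:9
  c6: issue MUL r3<-Mul1  regs: r0:Add2,r1:Add3,r2:Add1,r3:Mul1,r4:7,r5:9
  c7: stall  regs: r0:Add2,r1:Add3,r2:Add1,r3:Mul1,r4:7,r5:9
  c8: CDB Add3=0; issue ADD r1<-Add3  regs: r0:Add2,r1:Add3,r2:Add1,r3:Mul1,r4:7,r5:9
  c9: stall  regs: r0:Add2,r1:Add3,r2:Add1,r3:Mul1,r4:7,r5:9
  c10: stall  regs: r0:Add2,r1:Add3,r2:Add1,r3:Mul1,r4:7,r5:9
  c11: CDB Add1=7; issue ADD r0<-Add1  regs: r0:Add1,r1:Add3,r2:7,r3:Mul1,r4:7,r5:9
  c12: CDB Mul1=0; stall  regs: r0:Add1,r1:Add3,r2:7,r3:0,r4:7,r5:9
  c13: stall  regs: r0:Add1,r1:Add3,r2:7,r3:0,r4:7,r5:9
  c14: CDB Add2=0; issue ADD r1<-Add2  regs: r0:Add1,r1:Add2,r2:7,r3:0,r4:7,r5:9
  c15: CDB Add3=7; issue SUB r4<-Add3  regs: r0:Add1,r1:Add2,r2:7,r3:0,r4:Add3,r5:9
  c16: -  regs: r0:Add1,r1:Add2,r2:7,r3:0,r4:Add3,r5:9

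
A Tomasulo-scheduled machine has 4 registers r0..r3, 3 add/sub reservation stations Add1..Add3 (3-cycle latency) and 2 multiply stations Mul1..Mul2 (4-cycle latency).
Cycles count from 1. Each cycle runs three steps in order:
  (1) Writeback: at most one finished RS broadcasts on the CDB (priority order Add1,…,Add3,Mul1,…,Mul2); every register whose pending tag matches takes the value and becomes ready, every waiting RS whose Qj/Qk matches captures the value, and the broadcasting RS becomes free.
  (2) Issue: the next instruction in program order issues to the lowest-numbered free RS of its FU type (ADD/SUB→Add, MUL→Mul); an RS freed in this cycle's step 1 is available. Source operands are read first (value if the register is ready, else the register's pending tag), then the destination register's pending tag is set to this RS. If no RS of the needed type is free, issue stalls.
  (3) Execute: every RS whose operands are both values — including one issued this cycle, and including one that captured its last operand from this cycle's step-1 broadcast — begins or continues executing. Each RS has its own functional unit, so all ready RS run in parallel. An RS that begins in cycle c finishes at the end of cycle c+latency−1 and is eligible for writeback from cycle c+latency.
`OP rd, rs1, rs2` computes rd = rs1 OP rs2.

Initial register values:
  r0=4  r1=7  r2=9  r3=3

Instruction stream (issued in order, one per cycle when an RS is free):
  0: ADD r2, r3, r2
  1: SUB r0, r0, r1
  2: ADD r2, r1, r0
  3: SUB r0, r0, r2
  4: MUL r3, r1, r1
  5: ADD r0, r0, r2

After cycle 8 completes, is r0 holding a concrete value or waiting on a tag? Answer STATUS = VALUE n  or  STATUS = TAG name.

STATUS = TAG Add2

cycle 1: issue ADD r2<-Add1 // r0:4,r1:7,r2:Add1,r3:3
cycle 2: issue SUB r0<-Add2 // r0:Add2,r1:7,r2:Add1,r3:3
cycle 3: issue ADD r2<-Add3 // r0:Add2,r1:7,r2:Add3,r3:3
cycle 4: CDB Add1=12; issue SUB r0<-Add1 // r0:Add1,r1:7,r2:Add3,r3:3
cycle 5: CDB Add2=-3; issue MUL r3<-Mul1 // r0:Add1,r1:7,r2:Add3,r3:Mul1
cycle 6: issue ADD r0<-Add2 // r0:Add2,r1:7,r2:Add3,r3:Mul1
cycle 7: - // r0:Add2,r1:7,r2:Add3,r3:Mul1
cycle 8: CDB Add3=4 // r0:Add2,r1:7,r2:4,r3:Mul1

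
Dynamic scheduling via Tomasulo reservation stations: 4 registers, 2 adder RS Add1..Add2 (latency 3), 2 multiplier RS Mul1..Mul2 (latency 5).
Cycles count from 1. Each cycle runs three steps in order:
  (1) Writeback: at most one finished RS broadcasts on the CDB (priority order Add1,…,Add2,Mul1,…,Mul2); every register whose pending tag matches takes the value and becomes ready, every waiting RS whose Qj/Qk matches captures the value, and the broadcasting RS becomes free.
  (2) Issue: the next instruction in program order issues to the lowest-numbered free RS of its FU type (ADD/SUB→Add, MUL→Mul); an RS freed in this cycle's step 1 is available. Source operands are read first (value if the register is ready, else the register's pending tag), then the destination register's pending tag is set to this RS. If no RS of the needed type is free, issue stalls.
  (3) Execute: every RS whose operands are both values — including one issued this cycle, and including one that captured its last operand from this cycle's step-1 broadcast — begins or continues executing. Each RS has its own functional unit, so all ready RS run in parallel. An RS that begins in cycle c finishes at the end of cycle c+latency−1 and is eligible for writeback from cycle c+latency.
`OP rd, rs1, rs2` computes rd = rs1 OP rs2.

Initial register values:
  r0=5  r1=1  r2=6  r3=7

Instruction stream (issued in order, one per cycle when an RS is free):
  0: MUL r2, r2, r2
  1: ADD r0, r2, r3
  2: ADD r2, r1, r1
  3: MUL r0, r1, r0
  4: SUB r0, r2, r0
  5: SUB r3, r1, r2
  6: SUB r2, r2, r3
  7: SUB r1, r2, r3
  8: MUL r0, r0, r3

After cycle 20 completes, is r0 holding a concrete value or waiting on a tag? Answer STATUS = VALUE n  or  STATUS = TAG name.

STATUS = TAG Mul1

c1: issue MUL r2<-Mul1 | r0:5,r1:1,r2:Mul1,r3:7
c2: issue ADD r0<-Add1 | r0:Add1,r1:1,r2:Mul1,r3:7
c3: issue ADD r2<-Add2 | r0:Add1,r1:1,r2:Add2,r3:7
c4: issue MUL r0<-Mul2 | r0:Mul2,r1:1,r2:Add2,r3:7
c5: stall | r0:Mul2,r1:1,r2:Add2,r3:7
c6: CDB Add2=2; issue SUB r0<-Add2 | r0:Add2,r1:1,r2:2,r3:7
c7: CDB Mul1=36; stall | r0:Add2,r1:1,r2:2,r3:7
c8: stall | r0:Add2,r1:1,r2:2,r3:7
c9: stall | r0:Add2,r1:1,r2:2,r3:7
c10: CDB Add1=43; issue SUB r3<-Add1 | r0:Add2,r1:1,r2:2,r3:Add1
c11: stall | r0:Add2,r1:1,r2:2,r3:Add1
c12: stall | r0:Add2,r1:1,r2:2,r3:Add1
c13: CDB Add1=-1; issue SUB r2<-Add1 | r0:Add2,r1:1,r2:Add1,r3:-1
c14: stall | r0:Add2,r1:1,r2:Add1,r3:-1
c15: CDB Mul2=43; stall | r0:Add2,r1:1,r2:Add1,r3:-1
c16: CDB Add1=3; issue SUB r1<-Add1 | r0:Add2,r1:Add1,r2:3,r3:-1
c17: issue MUL r0<-Mul1 | r0:Mul1,r1:Add1,r2:3,r3:-1
c18: CDB Add2=-41 | r0:Mul1,r1:Add1,r2:3,r3:-1
c19: CDB Add1=4 | r0:Mul1,r1:4,r2:3,r3:-1
c20: - | r0:Mul1,r1:4,r2:3,r3:-1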